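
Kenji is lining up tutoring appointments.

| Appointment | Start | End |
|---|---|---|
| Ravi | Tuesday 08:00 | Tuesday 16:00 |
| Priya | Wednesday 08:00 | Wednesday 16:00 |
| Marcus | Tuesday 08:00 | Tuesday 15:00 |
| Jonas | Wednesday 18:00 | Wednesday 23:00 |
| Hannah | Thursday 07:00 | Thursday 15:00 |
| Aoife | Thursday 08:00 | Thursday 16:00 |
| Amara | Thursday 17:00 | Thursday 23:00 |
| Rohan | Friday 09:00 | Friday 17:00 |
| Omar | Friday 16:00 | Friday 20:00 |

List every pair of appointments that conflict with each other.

Aoife & Hannah, Marcus & Ravi, Omar & Rohan

Two intervals overlap when each starts before the other ends.
Sorted by start: Ravi, Marcus, Priya, Jonas, Hannah, Aoife, Amara, Rohan, Omar.
Marcus starts before Ravi ends → Ravi and Marcus overlap.
Priya starts after Ravi ends, so nothing later overlaps Ravi either.
Priya starts after Marcus ends, so nothing later overlaps Marcus either.
Jonas starts after Priya ends, so nothing later overlaps Priya either.
Hannah starts after Jonas ends, so nothing later overlaps Jonas either.
Aoife starts before Hannah ends → Hannah and Aoife overlap.
Amara starts after Hannah ends, so nothing later overlaps Hannah either.
Amara starts after Aoife ends, so nothing later overlaps Aoife either.
Rohan starts after Amara ends, so nothing later overlaps Amara either.
Omar starts before Rohan ends → Rohan and Omar overlap.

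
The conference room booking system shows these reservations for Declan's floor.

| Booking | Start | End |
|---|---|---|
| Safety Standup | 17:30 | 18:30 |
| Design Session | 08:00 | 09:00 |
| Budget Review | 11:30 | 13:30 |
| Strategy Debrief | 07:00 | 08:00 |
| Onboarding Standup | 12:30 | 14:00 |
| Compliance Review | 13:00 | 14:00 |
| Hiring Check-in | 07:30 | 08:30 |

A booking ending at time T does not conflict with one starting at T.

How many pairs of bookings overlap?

5

Sorted by start: Strategy Debrief, Hiring Check-in, Design Session, Budget Review, Onboarding Standup, Compliance Review, Safety Standup.
Hiring Check-in starts before Strategy Debrief ends → Strategy Debrief and Hiring Check-in overlap.
Design Session starts exactly when Strategy Debrief ends (back-to-back, no overlap), so nothing later overlaps Strategy Debrief either.
Design Session starts before Hiring Check-in ends → Hiring Check-in and Design Session overlap.
Budget Review starts after Hiring Check-in ends, so nothing later overlaps Hiring Check-in either.
Budget Review starts after Design Session ends, so nothing later overlaps Design Session either.
Onboarding Standup starts before Budget Review ends → Budget Review and Onboarding Standup overlap.
Compliance Review starts before Budget Review ends → Budget Review and Compliance Review overlap.
Safety Standup starts after Budget Review ends.
Compliance Review starts before Onboarding Standup ends → Onboarding Standup and Compliance Review overlap.
Safety Standup starts after Onboarding Standup ends.
Safety Standup starts after Compliance Review ends.
Overlapping pairs: Budget Review & Compliance Review, Budget Review & Onboarding Standup, Compliance Review & Onboarding Standup, Design Session & Hiring Check-in, Hiring Check-in & Strategy Debrief — 5 in total.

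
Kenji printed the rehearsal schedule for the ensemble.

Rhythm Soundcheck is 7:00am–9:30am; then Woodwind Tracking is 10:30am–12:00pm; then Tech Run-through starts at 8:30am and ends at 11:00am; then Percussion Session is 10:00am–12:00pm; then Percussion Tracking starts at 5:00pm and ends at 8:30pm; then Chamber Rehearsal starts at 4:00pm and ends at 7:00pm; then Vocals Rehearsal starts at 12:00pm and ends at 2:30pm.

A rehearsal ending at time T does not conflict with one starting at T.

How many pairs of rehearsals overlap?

Two intervals overlap when each starts before the other ends.
Sorted by start: Rhythm Soundcheck, Tech Run-through, Percussion Session, Woodwind Tracking, Vocals Rehearsal, Chamber Rehearsal, Percussion Tracking.
Tech Run-through starts before Rhythm Soundcheck ends → Rhythm Soundcheck and Tech Run-through overlap.
Percussion Session starts after Rhythm Soundcheck ends, so nothing later overlaps Rhythm Soundcheck either.
Percussion Session starts before Tech Run-through ends → Tech Run-through and Percussion Session overlap.
Woodwind Tracking starts before Tech Run-through ends → Tech Run-through and Woodwind Tracking overlap.
Vocals Rehearsal starts after Tech Run-through ends, so nothing later overlaps Tech Run-through either.
Woodwind Tracking starts before Percussion Session ends → Percussion Session and Woodwind Tracking overlap.
Vocals Rehearsal starts exactly when Percussion Session ends (back-to-back, no overlap), so nothing later overlaps Percussion Session either.
Vocals Rehearsal starts exactly when Woodwind Tracking ends (back-to-back, no overlap), so nothing later overlaps Woodwind Tracking either.
Chamber Rehearsal starts after Vocals Rehearsal ends, so nothing later overlaps Vocals Rehearsal either.
Percussion Tracking starts before Chamber Rehearsal ends → Chamber Rehearsal and Percussion Tracking overlap.
Overlapping pairs: Chamber Rehearsal & Percussion Tracking, Percussion Session & Tech Run-through, Percussion Session & Woodwind Tracking, Rhythm Soundcheck & Tech Run-through, Tech Run-through & Woodwind Tracking — 5 in total.

5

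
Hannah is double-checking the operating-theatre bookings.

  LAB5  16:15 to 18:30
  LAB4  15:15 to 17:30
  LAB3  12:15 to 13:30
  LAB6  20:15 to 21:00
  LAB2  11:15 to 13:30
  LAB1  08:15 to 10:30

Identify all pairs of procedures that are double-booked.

LAB2 & LAB3, LAB4 & LAB5

Sorted by start: LAB1, LAB2, LAB3, LAB4, LAB5, LAB6.
LAB2 starts after LAB1 ends, so nothing later overlaps LAB1 either.
LAB3 starts before LAB2 ends → LAB2 and LAB3 overlap.
LAB4 starts after LAB2 ends, so nothing later overlaps LAB2 either.
LAB4 starts after LAB3 ends, so nothing later overlaps LAB3 either.
LAB5 starts before LAB4 ends → LAB4 and LAB5 overlap.
LAB6 starts after LAB4 ends.
LAB6 starts after LAB5 ends.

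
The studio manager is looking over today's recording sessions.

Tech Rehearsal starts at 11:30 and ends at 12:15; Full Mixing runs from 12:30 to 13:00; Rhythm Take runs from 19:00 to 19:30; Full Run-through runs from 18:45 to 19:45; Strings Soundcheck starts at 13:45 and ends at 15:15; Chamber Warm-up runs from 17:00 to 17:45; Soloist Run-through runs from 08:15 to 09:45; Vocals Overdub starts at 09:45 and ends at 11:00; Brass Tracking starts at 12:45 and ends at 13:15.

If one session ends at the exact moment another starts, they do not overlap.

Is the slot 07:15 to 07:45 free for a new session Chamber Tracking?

Soloist Run-through: starts 08:15 at or after Chamber Tracking ends 07:45 → clear.
Vocals Overdub: starts 09:45 at or after Chamber Tracking ends 07:45 → clear.
Tech Rehearsal: starts 11:30 at or after Chamber Tracking ends 07:45 → clear.
Full Mixing: starts 12:30 at or after Chamber Tracking ends 07:45 → clear.
Brass Tracking: starts 12:45 at or after Chamber Tracking ends 07:45 → clear.
Strings Soundcheck: starts 13:45 at or after Chamber Tracking ends 07:45 → clear.
Chamber Warm-up: starts 17:00 at or after Chamber Tracking ends 07:45 → clear.
Full Run-through: starts 18:45 at or after Chamber Tracking ends 07:45 → clear.
Rhythm Take: starts 19:00 at or after Chamber Tracking ends 07:45 → clear.

Yes — the slot is free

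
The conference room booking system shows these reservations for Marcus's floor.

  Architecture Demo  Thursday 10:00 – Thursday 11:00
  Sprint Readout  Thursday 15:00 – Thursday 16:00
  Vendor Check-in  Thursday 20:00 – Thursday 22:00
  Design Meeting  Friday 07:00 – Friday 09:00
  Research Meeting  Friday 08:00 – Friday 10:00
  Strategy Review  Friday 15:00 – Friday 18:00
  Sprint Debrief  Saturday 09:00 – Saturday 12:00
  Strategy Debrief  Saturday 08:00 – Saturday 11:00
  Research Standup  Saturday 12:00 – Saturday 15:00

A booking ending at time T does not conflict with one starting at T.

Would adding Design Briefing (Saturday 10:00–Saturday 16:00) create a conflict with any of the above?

Architecture Demo: ends Thursday 11:00 at or before Design Briefing starts Saturday 10:00 → clear.
Sprint Readout: ends Thursday 16:00 at or before Design Briefing starts Saturday 10:00 → clear.
Vendor Check-in: ends Thursday 22:00 at or before Design Briefing starts Saturday 10:00 → clear.
Design Meeting: ends Friday 09:00 at or before Design Briefing starts Saturday 10:00 → clear.
Research Meeting: ends Friday 10:00 at or before Design Briefing starts Saturday 10:00 → clear.
Strategy Review: ends Friday 18:00 at or before Design Briefing starts Saturday 10:00 → clear.
Strategy Debrief: starts Saturday 08:00 before Design Briefing ends Saturday 16:00, and ends Saturday 11:00 after Design Briefing starts Saturday 10:00 → overlap.
Sprint Debrief: starts Saturday 09:00 before Design Briefing ends Saturday 16:00, and ends Saturday 12:00 after Design Briefing starts Saturday 10:00 → overlap.
Research Standup: starts Saturday 12:00 before Design Briefing ends Saturday 16:00, and ends Saturday 15:00 after Design Briefing starts Saturday 10:00 → overlap.
Design Briefing overlaps Sprint Debrief, Strategy Debrief, Research Standup.

Yes — it overlaps Research Standup, Sprint Debrief, Strategy Debrief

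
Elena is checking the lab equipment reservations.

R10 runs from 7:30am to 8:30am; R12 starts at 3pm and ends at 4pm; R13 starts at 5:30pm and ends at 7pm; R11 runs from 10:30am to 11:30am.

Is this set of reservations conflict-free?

Sorted by start: R10, R11, R12, R13.
R11 starts after R10 ends; R10 is clear from here.
R12 starts after R11 ends; R11 is clear from here.
R13 starts after R12 ends.
Every pair is clear; the schedule has no overlaps.

Yes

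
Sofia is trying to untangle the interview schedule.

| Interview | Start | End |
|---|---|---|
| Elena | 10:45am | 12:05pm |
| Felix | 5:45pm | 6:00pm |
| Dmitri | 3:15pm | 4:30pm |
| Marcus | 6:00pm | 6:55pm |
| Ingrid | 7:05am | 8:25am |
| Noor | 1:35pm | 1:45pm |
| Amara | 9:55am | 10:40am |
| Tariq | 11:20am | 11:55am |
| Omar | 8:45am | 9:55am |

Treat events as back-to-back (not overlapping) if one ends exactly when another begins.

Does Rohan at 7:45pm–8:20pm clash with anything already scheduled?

Ingrid: ends 8:25am at or before Rohan starts 7:45pm → clear.
Omar: ends 9:55am at or before Rohan starts 7:45pm → clear.
Amara: ends 10:40am at or before Rohan starts 7:45pm → clear.
Elena: ends 12:05pm at or before Rohan starts 7:45pm → clear.
Tariq: ends 11:55am at or before Rohan starts 7:45pm → clear.
Noor: ends 1:45pm at or before Rohan starts 7:45pm → clear.
Dmitri: ends 4:30pm at or before Rohan starts 7:45pm → clear.
Felix: ends 6:00pm at or before Rohan starts 7:45pm → clear.
Marcus: ends 6:55pm at or before Rohan starts 7:45pm → clear.

No — it doesn't clash with anything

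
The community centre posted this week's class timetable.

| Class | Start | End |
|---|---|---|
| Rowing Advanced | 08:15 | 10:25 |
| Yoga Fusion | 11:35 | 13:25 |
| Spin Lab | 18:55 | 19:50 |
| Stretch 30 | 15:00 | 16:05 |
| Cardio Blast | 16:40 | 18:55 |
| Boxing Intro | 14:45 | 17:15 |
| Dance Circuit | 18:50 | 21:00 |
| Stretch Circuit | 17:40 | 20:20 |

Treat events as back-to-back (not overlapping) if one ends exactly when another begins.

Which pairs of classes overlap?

Boxing Intro & Cardio Blast, Boxing Intro & Stretch 30, Cardio Blast & Dance Circuit, Cardio Blast & Stretch Circuit, Dance Circuit & Spin Lab, Dance Circuit & Stretch Circuit, Spin Lab & Stretch Circuit

Two intervals overlap when each starts before the other ends.
Sorted by start: Rowing Advanced, Yoga Fusion, Boxing Intro, Stretch 30, Cardio Blast, Stretch Circuit, Dance Circuit, Spin Lab.
Yoga Fusion starts after Rowing Advanced ends — done with Rowing Advanced.
Boxing Intro starts after Yoga Fusion ends — done with Yoga Fusion.
Stretch 30 starts before Boxing Intro ends → Boxing Intro and Stretch 30 overlap.
Cardio Blast starts before Boxing Intro ends → Boxing Intro and Cardio Blast overlap.
Stretch Circuit starts after Boxing Intro ends — done with Boxing Intro.
Cardio Blast starts after Stretch 30 ends — done with Stretch 30.
Stretch Circuit starts before Cardio Blast ends → Cardio Blast and Stretch Circuit overlap.
Dance Circuit starts before Cardio Blast ends → Cardio Blast and Dance Circuit overlap.
Spin Lab starts exactly when Cardio Blast ends (back-to-back, no overlap).
Dance Circuit starts before Stretch Circuit ends → Stretch Circuit and Dance Circuit overlap.
Spin Lab starts before Stretch Circuit ends → Stretch Circuit and Spin Lab overlap.
Spin Lab starts before Dance Circuit ends → Dance Circuit and Spin Lab overlap.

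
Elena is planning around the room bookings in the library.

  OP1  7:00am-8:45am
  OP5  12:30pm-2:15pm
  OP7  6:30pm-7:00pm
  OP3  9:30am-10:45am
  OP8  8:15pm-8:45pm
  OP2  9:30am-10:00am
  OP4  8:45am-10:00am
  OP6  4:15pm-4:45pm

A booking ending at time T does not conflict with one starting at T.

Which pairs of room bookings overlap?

Sorted by start: OP1, OP4, OP2, OP3, OP5, OP6, OP7, OP8.
OP4 starts exactly when OP1 ends (back-to-back, no overlap) — done with OP1.
OP2 starts before OP4 ends → OP4 and OP2 overlap.
OP3 starts before OP4 ends → OP4 and OP3 overlap.
OP5 starts after OP4 ends — done with OP4.
OP3 starts before OP2 ends → OP2 and OP3 overlap.
OP5 starts after OP2 ends — done with OP2.
OP5 starts after OP3 ends — done with OP3.
OP6 starts after OP5 ends — done with OP5.
OP7 starts after OP6 ends — done with OP6.
OP8 starts after OP7 ends.

OP2 & OP3, OP2 & OP4, OP3 & OP4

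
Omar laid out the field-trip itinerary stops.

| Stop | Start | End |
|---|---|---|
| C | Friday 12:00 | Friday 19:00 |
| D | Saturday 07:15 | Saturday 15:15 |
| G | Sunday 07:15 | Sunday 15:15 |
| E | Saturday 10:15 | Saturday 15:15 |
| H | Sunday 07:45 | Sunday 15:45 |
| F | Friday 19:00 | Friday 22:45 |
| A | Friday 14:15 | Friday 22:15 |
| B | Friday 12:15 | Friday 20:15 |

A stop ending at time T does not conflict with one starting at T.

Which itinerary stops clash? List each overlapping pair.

Sorted by start: C, B, A, F, D, E, G, H.
B starts before C ends → C and B overlap.
A starts before C ends → C and A overlap.
F starts exactly when C ends (back-to-back, no overlap), so nothing later overlaps C either.
A starts before B ends → B and A overlap.
F starts before B ends → B and F overlap.
D starts after B ends, so nothing later overlaps B either.
F starts before A ends → A and F overlap.
D starts after A ends, so nothing later overlaps A either.
D starts after F ends, so nothing later overlaps F either.
E starts before D ends → D and E overlap.
G starts after D ends, so nothing later overlaps D either.
G starts after E ends, so nothing later overlaps E either.
H starts before G ends → G and H overlap.

A & B, A & C, A & F, B & C, B & F, D & E, G & H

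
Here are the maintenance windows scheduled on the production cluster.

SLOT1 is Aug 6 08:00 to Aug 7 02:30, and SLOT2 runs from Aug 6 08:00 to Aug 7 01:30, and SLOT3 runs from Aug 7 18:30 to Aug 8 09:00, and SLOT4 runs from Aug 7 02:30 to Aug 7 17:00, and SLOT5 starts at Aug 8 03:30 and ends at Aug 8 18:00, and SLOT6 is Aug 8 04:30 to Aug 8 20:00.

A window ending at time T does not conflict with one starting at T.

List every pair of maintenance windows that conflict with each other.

Two intervals overlap when each starts before the other ends.
Sorted by start: SLOT1, SLOT2, SLOT4, SLOT3, SLOT5, SLOT6.
SLOT2 starts before SLOT1 ends → SLOT1 and SLOT2 overlap.
SLOT4 starts exactly when SLOT1 ends (back-to-back, no overlap); SLOT1 is clear from here.
SLOT4 starts after SLOT2 ends; SLOT2 is clear from here.
SLOT3 starts after SLOT4 ends; SLOT4 is clear from here.
SLOT5 starts before SLOT3 ends → SLOT3 and SLOT5 overlap.
SLOT6 starts before SLOT3 ends → SLOT3 and SLOT6 overlap.
SLOT6 starts before SLOT5 ends → SLOT5 and SLOT6 overlap.

SLOT1 & SLOT2, SLOT3 & SLOT5, SLOT3 & SLOT6, SLOT5 & SLOT6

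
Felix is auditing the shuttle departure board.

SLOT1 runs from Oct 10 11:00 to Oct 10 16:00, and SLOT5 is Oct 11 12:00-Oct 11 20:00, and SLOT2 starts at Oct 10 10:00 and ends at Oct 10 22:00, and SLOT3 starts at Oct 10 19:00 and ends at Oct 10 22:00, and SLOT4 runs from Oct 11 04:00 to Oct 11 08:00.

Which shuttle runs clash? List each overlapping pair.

SLOT1 & SLOT2, SLOT2 & SLOT3

Sorted by start: SLOT2, SLOT1, SLOT3, SLOT4, SLOT5.
SLOT1 starts before SLOT2 ends → SLOT2 and SLOT1 overlap.
SLOT3 starts before SLOT2 ends → SLOT2 and SLOT3 overlap.
SLOT4 starts after SLOT2 ends — done with SLOT2.
SLOT3 starts after SLOT1 ends — done with SLOT1.
SLOT4 starts after SLOT3 ends — done with SLOT3.
SLOT5 starts after SLOT4 ends.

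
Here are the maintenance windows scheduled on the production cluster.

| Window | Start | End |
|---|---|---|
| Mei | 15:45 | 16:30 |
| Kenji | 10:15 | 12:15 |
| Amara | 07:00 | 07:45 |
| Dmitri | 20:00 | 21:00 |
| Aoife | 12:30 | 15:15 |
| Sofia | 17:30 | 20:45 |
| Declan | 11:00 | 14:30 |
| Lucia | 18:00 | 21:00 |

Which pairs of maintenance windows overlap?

Aoife & Declan, Declan & Kenji, Dmitri & Lucia, Dmitri & Sofia, Lucia & Sofia

Two intervals overlap when each starts before the other ends.
Sorted by start: Amara, Kenji, Declan, Aoife, Mei, Sofia, Lucia, Dmitri.
Kenji starts after Amara ends — done with Amara.
Declan starts before Kenji ends → Kenji and Declan overlap.
Aoife starts after Kenji ends — done with Kenji.
Aoife starts before Declan ends → Declan and Aoife overlap.
Mei starts after Declan ends — done with Declan.
Mei starts after Aoife ends — done with Aoife.
Sofia starts after Mei ends — done with Mei.
Lucia starts before Sofia ends → Sofia and Lucia overlap.
Dmitri starts before Sofia ends → Sofia and Dmitri overlap.
Dmitri starts before Lucia ends → Lucia and Dmitri overlap.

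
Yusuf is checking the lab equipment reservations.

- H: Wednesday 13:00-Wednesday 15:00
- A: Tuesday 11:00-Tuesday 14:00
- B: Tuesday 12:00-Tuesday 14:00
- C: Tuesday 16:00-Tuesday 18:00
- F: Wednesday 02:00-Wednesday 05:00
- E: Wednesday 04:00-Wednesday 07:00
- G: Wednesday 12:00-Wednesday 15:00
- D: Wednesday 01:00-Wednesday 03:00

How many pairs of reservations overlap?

Sorted by start: A, B, C, D, F, E, G, H.
B starts before A ends → A and B overlap.
C starts after A ends; A is clear from here.
C starts after B ends; B is clear from here.
D starts after C ends; C is clear from here.
F starts before D ends → D and F overlap.
E starts after D ends; D is clear from here.
E starts before F ends → F and E overlap.
G starts after F ends; F is clear from here.
G starts after E ends; E is clear from here.
H starts before G ends → G and H overlap.
Overlapping pairs: A & B, D & F, E & F, G & H — 4 in total.

4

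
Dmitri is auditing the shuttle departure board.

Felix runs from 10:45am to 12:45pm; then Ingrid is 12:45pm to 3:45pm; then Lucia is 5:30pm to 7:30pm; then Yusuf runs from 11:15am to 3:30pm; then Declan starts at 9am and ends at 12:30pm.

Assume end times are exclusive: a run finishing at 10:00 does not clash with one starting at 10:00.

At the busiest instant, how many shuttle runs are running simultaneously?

3

Sort all start/end points and keep a running count:
9am start Declan → 1
10:45am start Felix → 2
11:15am start Yusuf → 3
12:30pm end Declan → 2
12:45pm end Felix → 1
12:45pm start Ingrid → 2
3:30pm end Yusuf → 1
3:45pm end Ingrid → 0
5:30pm start Lucia → 1
7:30pm end Lucia → 0
Peak is 3, at 11:15am (Declan, Felix, Yusuf).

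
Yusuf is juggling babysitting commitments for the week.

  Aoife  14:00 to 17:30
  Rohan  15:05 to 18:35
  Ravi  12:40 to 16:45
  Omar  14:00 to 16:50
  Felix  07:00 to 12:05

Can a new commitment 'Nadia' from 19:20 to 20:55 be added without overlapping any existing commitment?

Yes — the slot is free

Felix: ends 12:05 at or before Nadia starts 19:20 → clear.
Ravi: ends 16:45 at or before Nadia starts 19:20 → clear.
Omar: ends 16:50 at or before Nadia starts 19:20 → clear.
Aoife: ends 17:30 at or before Nadia starts 19:20 → clear.
Rohan: ends 18:35 at or before Nadia starts 19:20 → clear.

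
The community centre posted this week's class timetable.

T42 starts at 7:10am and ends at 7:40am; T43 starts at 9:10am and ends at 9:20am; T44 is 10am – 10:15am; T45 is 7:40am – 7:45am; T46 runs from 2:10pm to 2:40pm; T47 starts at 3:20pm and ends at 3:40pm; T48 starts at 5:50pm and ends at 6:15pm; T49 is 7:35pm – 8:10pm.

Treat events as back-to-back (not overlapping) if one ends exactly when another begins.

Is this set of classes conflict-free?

Check each pair: they overlap iff neither finishes before the other starts.
Sorted by start: T42, T45, T43, T44, T46, T47, T48, T49.
T45 starts exactly when T42 ends (back-to-back, no overlap) — done with T42.
T43 starts after T45 ends — done with T45.
T44 starts after T43 ends — done with T43.
T46 starts after T44 ends — done with T44.
T47 starts after T46 ends — done with T46.
T48 starts after T47 ends — done with T47.
T49 starts after T48 ends.
Every pair is clear; the schedule has no overlaps.

Yes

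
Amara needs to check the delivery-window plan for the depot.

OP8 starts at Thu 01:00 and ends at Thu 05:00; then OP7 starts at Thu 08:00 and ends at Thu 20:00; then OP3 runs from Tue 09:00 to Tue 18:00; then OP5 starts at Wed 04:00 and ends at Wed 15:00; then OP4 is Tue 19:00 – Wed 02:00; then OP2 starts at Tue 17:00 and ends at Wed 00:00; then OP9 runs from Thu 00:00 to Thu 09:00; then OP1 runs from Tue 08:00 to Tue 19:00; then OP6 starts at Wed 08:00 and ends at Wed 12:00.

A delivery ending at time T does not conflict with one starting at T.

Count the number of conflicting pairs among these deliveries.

7

Sorted by start: OP1, OP3, OP2, OP4, OP5, OP6, OP9, OP8, OP7.
OP3 starts before OP1 ends → OP1 and OP3 overlap.
OP2 starts before OP1 ends → OP1 and OP2 overlap.
OP4 starts exactly when OP1 ends (back-to-back, no overlap), so nothing later overlaps OP1 either.
OP2 starts before OP3 ends → OP3 and OP2 overlap.
OP4 starts after OP3 ends, so nothing later overlaps OP3 either.
OP4 starts before OP2 ends → OP2 and OP4 overlap.
OP5 starts after OP2 ends, so nothing later overlaps OP2 either.
OP5 starts after OP4 ends, so nothing later overlaps OP4 either.
OP6 starts before OP5 ends → OP5 and OP6 overlap.
OP9 starts after OP5 ends, so nothing later overlaps OP5 either.
OP9 starts after OP6 ends, so nothing later overlaps OP6 either.
OP8 starts before OP9 ends → OP9 and OP8 overlap.
OP7 starts before OP9 ends → OP9 and OP7 overlap.
OP7 starts after OP8 ends.
Overlapping pairs: OP1 & OP2, OP1 & OP3, OP2 & OP3, OP2 & OP4, OP5 & OP6, OP7 & OP9, OP8 & OP9 — 7 in total.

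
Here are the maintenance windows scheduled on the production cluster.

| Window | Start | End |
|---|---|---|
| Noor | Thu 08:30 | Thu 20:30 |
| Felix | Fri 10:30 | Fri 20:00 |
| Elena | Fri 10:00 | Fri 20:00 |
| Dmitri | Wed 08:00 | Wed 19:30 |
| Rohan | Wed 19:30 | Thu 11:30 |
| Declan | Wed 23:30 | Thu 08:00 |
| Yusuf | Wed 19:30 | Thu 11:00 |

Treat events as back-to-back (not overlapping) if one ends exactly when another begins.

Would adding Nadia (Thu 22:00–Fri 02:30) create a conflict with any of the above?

Dmitri: ends Wed 19:30 at or before Nadia starts Thu 22:00 → clear.
Yusuf: ends Thu 11:00 at or before Nadia starts Thu 22:00 → clear.
Rohan: ends Thu 11:30 at or before Nadia starts Thu 22:00 → clear.
Declan: ends Thu 08:00 at or before Nadia starts Thu 22:00 → clear.
Noor: ends Thu 20:30 at or before Nadia starts Thu 22:00 → clear.
Elena: starts Fri 10:00 at or after Nadia ends Fri 02:30 → clear.
Felix: starts Fri 10:30 at or after Nadia ends Fri 02:30 → clear.

No — it doesn't clash with anything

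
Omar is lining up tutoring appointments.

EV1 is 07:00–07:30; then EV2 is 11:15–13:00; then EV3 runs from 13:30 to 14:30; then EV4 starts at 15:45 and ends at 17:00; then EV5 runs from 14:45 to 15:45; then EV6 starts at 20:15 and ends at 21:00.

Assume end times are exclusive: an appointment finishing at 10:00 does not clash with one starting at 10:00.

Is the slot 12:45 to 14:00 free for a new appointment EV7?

EV1: ends 07:30 at or before EV7 starts 12:45 → clear.
EV2: starts 11:15 before EV7 ends 14:00, and ends 13:00 after EV7 starts 12:45 → overlap.
EV3: starts 13:30 before EV7 ends 14:00, and ends 14:30 after EV7 starts 12:45 → overlap.
EV5: starts 14:45 at or after EV7 ends 14:00 → clear.
EV4: starts 15:45 at or after EV7 ends 14:00 → clear.
EV6: starts 20:15 at or after EV7 ends 14:00 → clear.
EV7 overlaps EV2, EV3.

No — it overlaps EV2, EV3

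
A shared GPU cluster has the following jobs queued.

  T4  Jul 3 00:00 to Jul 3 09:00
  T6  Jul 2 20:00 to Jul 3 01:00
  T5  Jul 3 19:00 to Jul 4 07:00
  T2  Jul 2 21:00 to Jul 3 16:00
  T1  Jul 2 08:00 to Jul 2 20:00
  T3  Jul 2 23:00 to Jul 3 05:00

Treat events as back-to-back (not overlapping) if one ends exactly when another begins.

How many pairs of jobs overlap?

Sorted by start: T1, T6, T2, T3, T4, T5.
T6 starts exactly when T1 ends (back-to-back, no overlap), so T1 has no further overlaps.
T2 starts before T6 ends → T6 and T2 overlap.
T3 starts before T6 ends → T6 and T3 overlap.
T4 starts before T6 ends → T6 and T4 overlap.
T5 starts after T6 ends.
T3 starts before T2 ends → T2 and T3 overlap.
T4 starts before T2 ends → T2 and T4 overlap.
T5 starts after T2 ends.
T4 starts before T3 ends → T3 and T4 overlap.
T5 starts after T3 ends.
T5 starts after T4 ends.
Overlapping pairs: T2 & T3, T2 & T4, T2 & T6, T3 & T4, T3 & T6, T4 & T6 — 6 in total.

6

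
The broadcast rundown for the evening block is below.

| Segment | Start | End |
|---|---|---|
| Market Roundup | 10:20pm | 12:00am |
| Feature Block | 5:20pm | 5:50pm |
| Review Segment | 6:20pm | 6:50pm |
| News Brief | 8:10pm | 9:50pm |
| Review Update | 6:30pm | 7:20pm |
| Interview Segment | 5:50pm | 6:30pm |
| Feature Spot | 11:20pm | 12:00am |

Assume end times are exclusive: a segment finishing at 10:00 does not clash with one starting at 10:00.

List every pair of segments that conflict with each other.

Feature Spot & Market Roundup, Interview Segment & Review Segment, Review Segment & Review Update

Sorted by start: Feature Block, Interview Segment, Review Segment, Review Update, News Brief, Market Roundup, Feature Spot.
Interview Segment starts exactly when Feature Block ends (back-to-back, no overlap) — done with Feature Block.
Review Segment starts before Interview Segment ends → Interview Segment and Review Segment overlap.
Review Update starts exactly when Interview Segment ends (back-to-back, no overlap) — done with Interview Segment.
Review Update starts before Review Segment ends → Review Segment and Review Update overlap.
News Brief starts after Review Segment ends — done with Review Segment.
News Brief starts after Review Update ends — done with Review Update.
Market Roundup starts after News Brief ends — done with News Brief.
Feature Spot starts before Market Roundup ends → Market Roundup and Feature Spot overlap.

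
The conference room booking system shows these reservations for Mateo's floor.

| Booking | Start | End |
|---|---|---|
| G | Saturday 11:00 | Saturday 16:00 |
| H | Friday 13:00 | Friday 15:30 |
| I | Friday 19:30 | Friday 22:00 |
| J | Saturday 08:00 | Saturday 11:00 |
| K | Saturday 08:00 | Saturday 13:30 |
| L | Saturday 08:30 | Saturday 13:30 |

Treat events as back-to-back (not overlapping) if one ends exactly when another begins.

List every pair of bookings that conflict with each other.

G & K, G & L, J & K, J & L, K & L

Two intervals overlap when each starts before the other ends.
Sorted by start: H, I, J, K, L, G.
I starts after H ends, so H has no further overlaps.
J starts after I ends, so I has no further overlaps.
K starts before J ends → J and K overlap.
L starts before J ends → J and L overlap.
G starts exactly when J ends (back-to-back, no overlap).
L starts before K ends → K and L overlap.
G starts before K ends → K and G overlap.
G starts before L ends → L and G overlap.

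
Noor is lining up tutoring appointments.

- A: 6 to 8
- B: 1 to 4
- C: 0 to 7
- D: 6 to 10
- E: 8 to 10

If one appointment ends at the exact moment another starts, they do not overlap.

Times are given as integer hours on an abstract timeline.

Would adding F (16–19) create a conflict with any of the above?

C: ends 7 at or before F starts 16 → clear.
B: ends 4 at or before F starts 16 → clear.
A: ends 8 at or before F starts 16 → clear.
D: ends 10 at or before F starts 16 → clear.
E: ends 10 at or before F starts 16 → clear.

No — it doesn't clash with anything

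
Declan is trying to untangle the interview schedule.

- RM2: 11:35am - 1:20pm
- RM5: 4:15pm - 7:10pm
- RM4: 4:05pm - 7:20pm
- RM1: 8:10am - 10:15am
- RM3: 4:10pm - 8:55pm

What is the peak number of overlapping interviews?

3

Walk through starts and ends in time order (an end at T is processed before a start at T):
8:10am start RM1 → 1
10:15am end RM1 → 0
11:35am start RM2 → 1
1:20pm end RM2 → 0
4:05pm start RM4 → 1
4:10pm start RM3 → 2
4:15pm start RM5 → 3
7:10pm end RM5 → 2
7:20pm end RM4 → 1
8:55pm end RM3 → 0
Peak is 3, at 4:15pm (RM3, RM4, RM5).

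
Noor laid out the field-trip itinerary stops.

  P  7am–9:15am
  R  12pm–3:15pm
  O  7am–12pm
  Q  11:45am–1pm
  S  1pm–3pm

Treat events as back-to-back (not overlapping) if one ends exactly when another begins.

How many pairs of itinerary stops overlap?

Two intervals overlap when each starts before the other ends.
Sorted by start: O, P, Q, R, S.
P starts before O ends → O and P overlap.
Q starts before O ends → O and Q overlap.
R starts exactly when O ends (back-to-back, no overlap), so nothing later overlaps O either.
Q starts after P ends, so nothing later overlaps P either.
R starts before Q ends → Q and R overlap.
S starts exactly when Q ends (back-to-back, no overlap).
S starts before R ends → R and S overlap.
Overlapping pairs: O & P, O & Q, Q & R, R & S — 4 in total.

4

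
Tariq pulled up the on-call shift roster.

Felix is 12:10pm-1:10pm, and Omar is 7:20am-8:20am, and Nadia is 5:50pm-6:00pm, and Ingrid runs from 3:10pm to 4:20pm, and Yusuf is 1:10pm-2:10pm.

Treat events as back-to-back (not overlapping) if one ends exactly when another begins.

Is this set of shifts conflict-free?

Yes

Check each pair: they overlap iff neither finishes before the other starts.
Sorted by start: Omar, Felix, Yusuf, Ingrid, Nadia.
Felix starts after Omar ends, so Omar has no further overlaps.
Yusuf starts exactly when Felix ends (back-to-back, no overlap), so Felix has no further overlaps.
Ingrid starts after Yusuf ends, so Yusuf has no further overlaps.
Nadia starts after Ingrid ends.
Every pair is clear; the schedule has no overlaps.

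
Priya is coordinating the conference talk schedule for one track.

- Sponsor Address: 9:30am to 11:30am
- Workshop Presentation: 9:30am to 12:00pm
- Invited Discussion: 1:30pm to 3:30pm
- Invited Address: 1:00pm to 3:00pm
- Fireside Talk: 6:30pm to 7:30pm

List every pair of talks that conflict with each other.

Invited Address & Invited Discussion, Sponsor Address & Workshop Presentation

Two intervals overlap when each starts before the other ends.
Sorted by start: Sponsor Address, Workshop Presentation, Invited Address, Invited Discussion, Fireside Talk.
Workshop Presentation starts before Sponsor Address ends → Sponsor Address and Workshop Presentation overlap.
Invited Address starts after Sponsor Address ends; Sponsor Address is clear from here.
Invited Address starts after Workshop Presentation ends; Workshop Presentation is clear from here.
Invited Discussion starts before Invited Address ends → Invited Address and Invited Discussion overlap.
Fireside Talk starts after Invited Address ends.
Fireside Talk starts after Invited Discussion ends.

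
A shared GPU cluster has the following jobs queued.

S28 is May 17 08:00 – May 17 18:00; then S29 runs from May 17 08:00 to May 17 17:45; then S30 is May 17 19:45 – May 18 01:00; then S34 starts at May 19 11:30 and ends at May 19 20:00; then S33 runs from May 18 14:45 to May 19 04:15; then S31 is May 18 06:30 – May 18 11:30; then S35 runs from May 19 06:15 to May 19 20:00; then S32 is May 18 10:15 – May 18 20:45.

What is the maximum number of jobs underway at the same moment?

Walk through starts and ends in time order (an end at T is processed before a start at T):
May 17 08:00 start S28 → 1
May 17 08:00 start S29 → 2
May 17 17:45 end S29 → 1
May 17 18:00 end S28 → 0
May 17 19:45 start S30 → 1
May 18 01:00 end S30 → 0
May 18 06:30 start S31 → 1
May 18 10:15 start S32 → 2
May 18 11:30 end S31 → 1
May 18 14:45 start S33 → 2
May 18 20:45 end S32 → 1
May 19 04:15 end S33 → 0
May 19 06:15 start S35 → 1
May 19 11:30 start S34 → 2
May 19 20:00 end S34 → 1
May 19 20:00 end S35 → 0
Peak is 2, at May 17 08:00 (S28, S29).

2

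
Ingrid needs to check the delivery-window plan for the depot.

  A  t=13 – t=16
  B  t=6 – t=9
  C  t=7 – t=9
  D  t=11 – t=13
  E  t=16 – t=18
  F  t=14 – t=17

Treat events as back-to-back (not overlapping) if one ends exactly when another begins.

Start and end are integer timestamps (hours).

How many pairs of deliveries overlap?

3

Sorted by start: B, C, D, A, F, E.
C starts before B ends → B and C overlap.
D starts after B ends; B is clear from here.
D starts after C ends; C is clear from here.
A starts exactly when D ends (back-to-back, no overlap); D is clear from here.
F starts before A ends → A and F overlap.
E starts exactly when A ends (back-to-back, no overlap).
E starts before F ends → F and E overlap.
Overlapping pairs: A & F, B & C, E & F — 3 in total.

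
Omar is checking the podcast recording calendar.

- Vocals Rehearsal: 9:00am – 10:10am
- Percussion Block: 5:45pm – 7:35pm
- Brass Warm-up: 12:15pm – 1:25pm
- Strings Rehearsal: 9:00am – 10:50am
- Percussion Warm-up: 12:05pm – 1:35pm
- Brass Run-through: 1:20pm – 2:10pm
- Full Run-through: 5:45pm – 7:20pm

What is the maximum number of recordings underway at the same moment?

Sort all start/end points and keep a running count:
9:00am start Strings Rehearsal → 1
9:00am start Vocals Rehearsal → 2
10:10am end Vocals Rehearsal → 1
10:50am end Strings Rehearsal → 0
12:05pm start Percussion Warm-up → 1
12:15pm start Brass Warm-up → 2
1:20pm start Brass Run-through → 3
1:25pm end Brass Warm-up → 2
1:35pm end Percussion Warm-up → 1
2:10pm end Brass Run-through → 0
5:45pm start Full Run-through → 1
5:45pm start Percussion Block → 2
7:20pm end Full Run-through → 1
7:35pm end Percussion Block → 0
Peak is 3, at 1:20pm (Brass Run-through, Brass Warm-up, Percussion Warm-up).

3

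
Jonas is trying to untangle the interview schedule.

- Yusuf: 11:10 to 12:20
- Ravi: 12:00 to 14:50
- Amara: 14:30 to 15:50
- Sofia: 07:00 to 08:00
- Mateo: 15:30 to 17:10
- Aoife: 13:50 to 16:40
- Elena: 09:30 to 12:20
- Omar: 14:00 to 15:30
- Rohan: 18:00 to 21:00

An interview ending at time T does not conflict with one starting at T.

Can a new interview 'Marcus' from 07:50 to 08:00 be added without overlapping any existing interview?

Sofia: starts 07:00 before Marcus ends 08:00, and ends 08:00 after Marcus starts 07:50 → overlap.
Elena: starts 09:30 at or after Marcus ends 08:00 → clear.
Yusuf: starts 11:10 at or after Marcus ends 08:00 → clear.
Ravi: starts 12:00 at or after Marcus ends 08:00 → clear.
Aoife: starts 13:50 at or after Marcus ends 08:00 → clear.
Omar: starts 14:00 at or after Marcus ends 08:00 → clear.
Amara: starts 14:30 at or after Marcus ends 08:00 → clear.
Mateo: starts 15:30 at or after Marcus ends 08:00 → clear.
Rohan: starts 18:00 at or after Marcus ends 08:00 → clear.
Marcus overlaps Sofia.

No — it overlaps Sofia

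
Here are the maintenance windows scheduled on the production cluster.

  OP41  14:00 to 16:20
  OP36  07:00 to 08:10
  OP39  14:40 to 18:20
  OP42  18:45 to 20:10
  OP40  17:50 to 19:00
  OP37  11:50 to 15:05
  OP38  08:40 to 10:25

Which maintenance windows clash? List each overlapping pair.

Sorted by start: OP36, OP38, OP37, OP41, OP39, OP40, OP42.
OP38 starts after OP36 ends; OP36 is clear from here.
OP37 starts after OP38 ends; OP38 is clear from here.
OP41 starts before OP37 ends → OP37 and OP41 overlap.
OP39 starts before OP37 ends → OP37 and OP39 overlap.
OP40 starts after OP37 ends; OP37 is clear from here.
OP39 starts before OP41 ends → OP41 and OP39 overlap.
OP40 starts after OP41 ends; OP41 is clear from here.
OP40 starts before OP39 ends → OP39 and OP40 overlap.
OP42 starts after OP39 ends.
OP42 starts before OP40 ends → OP40 and OP42 overlap.

OP37 & OP39, OP37 & OP41, OP39 & OP40, OP39 & OP41, OP40 & OP42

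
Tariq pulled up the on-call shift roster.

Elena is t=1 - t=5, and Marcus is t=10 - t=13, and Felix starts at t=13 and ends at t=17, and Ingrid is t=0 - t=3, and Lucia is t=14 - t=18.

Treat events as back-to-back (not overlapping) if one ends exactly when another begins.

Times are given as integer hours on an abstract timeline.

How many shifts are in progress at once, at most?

Walk through starts and ends in time order (an end at T is processed before a start at T):
t=0 start Ingrid → 1
t=1 start Elena → 2
t=3 end Ingrid → 1
t=5 end Elena → 0
t=10 start Marcus → 1
t=13 end Marcus → 0
t=13 start Felix → 1
t=14 start Lucia → 2
t=17 end Felix → 1
t=18 end Lucia → 0
Peak is 2, at t=1 (Elena, Ingrid).

2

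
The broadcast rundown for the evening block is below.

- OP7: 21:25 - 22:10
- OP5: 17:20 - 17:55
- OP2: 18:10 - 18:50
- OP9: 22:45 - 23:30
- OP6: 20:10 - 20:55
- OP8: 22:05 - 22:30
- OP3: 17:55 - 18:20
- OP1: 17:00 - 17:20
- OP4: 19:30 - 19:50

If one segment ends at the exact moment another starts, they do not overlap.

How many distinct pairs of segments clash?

2

Sorted by start: OP1, OP5, OP3, OP2, OP4, OP6, OP7, OP8, OP9.
OP5 starts exactly when OP1 ends (back-to-back, no overlap) — done with OP1.
OP3 starts exactly when OP5 ends (back-to-back, no overlap) — done with OP5.
OP2 starts before OP3 ends → OP3 and OP2 overlap.
OP4 starts after OP3 ends — done with OP3.
OP4 starts after OP2 ends — done with OP2.
OP6 starts after OP4 ends — done with OP4.
OP7 starts after OP6 ends — done with OP6.
OP8 starts before OP7 ends → OP7 and OP8 overlap.
OP9 starts after OP7 ends.
OP9 starts after OP8 ends.
Overlapping pairs: OP2 & OP3, OP7 & OP8 — 2 in total.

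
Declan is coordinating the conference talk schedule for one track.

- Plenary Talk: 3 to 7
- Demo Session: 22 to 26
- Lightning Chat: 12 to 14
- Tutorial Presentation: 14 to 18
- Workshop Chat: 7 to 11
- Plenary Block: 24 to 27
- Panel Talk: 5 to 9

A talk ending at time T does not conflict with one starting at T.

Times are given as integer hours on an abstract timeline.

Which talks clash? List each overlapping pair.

Demo Session & Plenary Block, Panel Talk & Plenary Talk, Panel Talk & Workshop Chat

Sorted by start: Plenary Talk, Panel Talk, Workshop Chat, Lightning Chat, Tutorial Presentation, Demo Session, Plenary Block.
Panel Talk starts before Plenary Talk ends → Plenary Talk and Panel Talk overlap.
Workshop Chat starts exactly when Plenary Talk ends (back-to-back, no overlap), so Plenary Talk has no further overlaps.
Workshop Chat starts before Panel Talk ends → Panel Talk and Workshop Chat overlap.
Lightning Chat starts after Panel Talk ends, so Panel Talk has no further overlaps.
Lightning Chat starts after Workshop Chat ends, so Workshop Chat has no further overlaps.
Tutorial Presentation starts exactly when Lightning Chat ends (back-to-back, no overlap), so Lightning Chat has no further overlaps.
Demo Session starts after Tutorial Presentation ends, so Tutorial Presentation has no further overlaps.
Plenary Block starts before Demo Session ends → Demo Session and Plenary Block overlap.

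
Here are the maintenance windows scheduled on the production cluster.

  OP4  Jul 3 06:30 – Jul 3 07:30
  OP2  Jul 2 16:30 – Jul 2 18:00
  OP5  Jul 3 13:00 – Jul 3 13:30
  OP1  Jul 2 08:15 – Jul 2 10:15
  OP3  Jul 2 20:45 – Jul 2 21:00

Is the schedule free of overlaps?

Check each pair: they overlap iff neither finishes before the other starts.
Sorted by start: OP1, OP2, OP3, OP4, OP5.
OP2 starts after OP1 ends — done with OP1.
OP3 starts after OP2 ends — done with OP2.
OP4 starts after OP3 ends — done with OP3.
OP5 starts after OP4 ends.
Every pair is clear; the schedule has no overlaps.

Yes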